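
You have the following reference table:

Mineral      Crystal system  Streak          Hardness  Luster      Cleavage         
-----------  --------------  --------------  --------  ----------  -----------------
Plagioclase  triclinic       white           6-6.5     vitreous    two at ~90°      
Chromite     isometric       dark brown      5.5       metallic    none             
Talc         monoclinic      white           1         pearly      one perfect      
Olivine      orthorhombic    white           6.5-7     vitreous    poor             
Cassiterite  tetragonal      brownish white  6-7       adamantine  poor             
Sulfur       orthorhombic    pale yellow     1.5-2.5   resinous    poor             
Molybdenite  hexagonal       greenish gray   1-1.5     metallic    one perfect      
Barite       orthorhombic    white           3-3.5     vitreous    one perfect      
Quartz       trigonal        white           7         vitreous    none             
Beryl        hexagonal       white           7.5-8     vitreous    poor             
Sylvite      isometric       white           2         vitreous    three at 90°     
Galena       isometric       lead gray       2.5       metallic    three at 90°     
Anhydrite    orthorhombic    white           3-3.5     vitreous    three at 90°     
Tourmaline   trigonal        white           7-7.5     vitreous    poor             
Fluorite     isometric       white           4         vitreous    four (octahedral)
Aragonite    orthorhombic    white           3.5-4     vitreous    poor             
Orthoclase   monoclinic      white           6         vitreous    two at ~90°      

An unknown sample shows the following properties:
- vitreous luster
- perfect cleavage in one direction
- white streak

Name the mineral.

Barite

Vitreous luster rules out Chromite, Talc, Cassiterite, Sulfur, Molybdenite, Galena.
Perfect cleavage in one direction — Barite remains.
White streak — every remaining candidate is consistent.
Only Barite satisfies all observations.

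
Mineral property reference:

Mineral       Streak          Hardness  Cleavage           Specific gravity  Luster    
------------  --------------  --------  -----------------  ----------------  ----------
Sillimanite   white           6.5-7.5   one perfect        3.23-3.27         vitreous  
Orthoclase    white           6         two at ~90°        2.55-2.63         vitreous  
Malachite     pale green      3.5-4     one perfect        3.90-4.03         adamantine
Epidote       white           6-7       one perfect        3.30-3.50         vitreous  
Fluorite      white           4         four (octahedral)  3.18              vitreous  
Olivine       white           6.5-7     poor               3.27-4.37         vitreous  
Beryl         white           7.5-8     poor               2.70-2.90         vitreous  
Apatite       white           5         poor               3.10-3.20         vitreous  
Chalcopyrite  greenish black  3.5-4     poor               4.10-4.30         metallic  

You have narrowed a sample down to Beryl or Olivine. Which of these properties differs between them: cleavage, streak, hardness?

hardness

Cleavage: both poor — no difference.
Streak: both white — no difference.
Hardness: Beryl 7.5-8, Olivine 6.5-7 — different.
Hardness is the diagnostic property here.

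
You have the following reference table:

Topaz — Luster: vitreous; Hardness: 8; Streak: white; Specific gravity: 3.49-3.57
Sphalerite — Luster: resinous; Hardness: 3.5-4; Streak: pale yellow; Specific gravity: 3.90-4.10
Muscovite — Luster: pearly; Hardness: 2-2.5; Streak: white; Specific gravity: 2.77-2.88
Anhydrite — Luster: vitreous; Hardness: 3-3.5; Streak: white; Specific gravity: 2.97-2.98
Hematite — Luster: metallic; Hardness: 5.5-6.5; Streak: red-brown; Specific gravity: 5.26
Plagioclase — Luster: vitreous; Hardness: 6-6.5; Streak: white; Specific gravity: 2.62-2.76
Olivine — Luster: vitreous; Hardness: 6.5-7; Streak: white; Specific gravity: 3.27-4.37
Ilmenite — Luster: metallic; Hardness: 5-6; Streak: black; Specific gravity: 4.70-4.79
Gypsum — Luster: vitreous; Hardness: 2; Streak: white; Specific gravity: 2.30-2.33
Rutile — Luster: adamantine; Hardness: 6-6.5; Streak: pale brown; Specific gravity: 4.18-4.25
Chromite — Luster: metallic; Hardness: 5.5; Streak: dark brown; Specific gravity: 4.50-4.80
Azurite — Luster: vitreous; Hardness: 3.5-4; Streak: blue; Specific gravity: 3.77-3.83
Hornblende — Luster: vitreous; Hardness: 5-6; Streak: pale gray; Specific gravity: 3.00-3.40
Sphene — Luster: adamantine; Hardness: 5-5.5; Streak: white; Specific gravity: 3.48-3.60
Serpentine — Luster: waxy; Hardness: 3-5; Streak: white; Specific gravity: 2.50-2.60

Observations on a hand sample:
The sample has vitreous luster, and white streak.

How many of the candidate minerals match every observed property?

Vitreous luster: narrows the field to Topaz, Anhydrite, Plagioclase, Olivine, Gypsum, Azurite, Hornblende.
White streak is inconsistent with Azurite, Hornblende.
Remaining candidates: Anhydrite, Gypsum, Olivine, Plagioclase, Topaz.
That is 5 minerals.

5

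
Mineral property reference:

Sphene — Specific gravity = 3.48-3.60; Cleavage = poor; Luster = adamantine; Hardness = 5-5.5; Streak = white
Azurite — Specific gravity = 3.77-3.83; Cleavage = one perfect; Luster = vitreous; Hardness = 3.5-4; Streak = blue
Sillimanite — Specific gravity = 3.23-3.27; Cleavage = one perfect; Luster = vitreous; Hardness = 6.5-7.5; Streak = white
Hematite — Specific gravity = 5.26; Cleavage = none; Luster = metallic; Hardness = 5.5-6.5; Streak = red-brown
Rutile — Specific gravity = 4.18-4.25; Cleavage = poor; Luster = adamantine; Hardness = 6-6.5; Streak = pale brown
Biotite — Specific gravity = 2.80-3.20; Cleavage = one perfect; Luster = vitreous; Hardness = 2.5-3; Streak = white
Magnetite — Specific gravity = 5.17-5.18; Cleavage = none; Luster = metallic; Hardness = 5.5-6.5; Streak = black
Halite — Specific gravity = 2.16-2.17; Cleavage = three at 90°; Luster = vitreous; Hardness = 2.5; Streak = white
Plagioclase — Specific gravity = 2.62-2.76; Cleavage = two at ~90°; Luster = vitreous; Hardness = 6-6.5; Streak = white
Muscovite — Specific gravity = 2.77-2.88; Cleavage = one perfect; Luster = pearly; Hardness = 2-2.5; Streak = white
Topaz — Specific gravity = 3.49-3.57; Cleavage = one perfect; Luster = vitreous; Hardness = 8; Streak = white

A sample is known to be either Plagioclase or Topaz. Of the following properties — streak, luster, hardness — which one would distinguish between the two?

hardness

Streak: both white — identical.
Luster: both vitreous — identical.
Hardness: Plagioclase 6-6.5, Topaz 8 — distinct.
Of the listed properties, hardness is the one that separates them.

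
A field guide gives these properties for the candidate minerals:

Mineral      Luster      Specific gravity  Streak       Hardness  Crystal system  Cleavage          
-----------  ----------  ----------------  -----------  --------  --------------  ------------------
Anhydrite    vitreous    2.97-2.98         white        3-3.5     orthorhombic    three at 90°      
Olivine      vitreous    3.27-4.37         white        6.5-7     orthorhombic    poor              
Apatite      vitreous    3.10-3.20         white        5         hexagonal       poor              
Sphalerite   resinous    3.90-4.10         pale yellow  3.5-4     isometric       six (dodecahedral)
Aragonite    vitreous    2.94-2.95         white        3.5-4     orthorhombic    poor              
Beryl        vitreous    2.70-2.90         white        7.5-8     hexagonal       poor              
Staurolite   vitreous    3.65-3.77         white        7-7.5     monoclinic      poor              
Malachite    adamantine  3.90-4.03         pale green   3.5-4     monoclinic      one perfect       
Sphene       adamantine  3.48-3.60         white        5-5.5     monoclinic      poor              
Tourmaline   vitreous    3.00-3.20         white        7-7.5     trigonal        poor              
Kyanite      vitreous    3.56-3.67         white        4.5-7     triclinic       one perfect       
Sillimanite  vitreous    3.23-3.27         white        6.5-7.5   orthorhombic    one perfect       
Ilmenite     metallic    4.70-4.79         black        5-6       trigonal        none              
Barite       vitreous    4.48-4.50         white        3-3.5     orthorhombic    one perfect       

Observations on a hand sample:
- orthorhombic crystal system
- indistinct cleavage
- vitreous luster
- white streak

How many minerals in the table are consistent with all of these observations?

Orthorhombic crystal system: only Anhydrite, Olivine, Aragonite, Sillimanite, Barite remain.
Indistinct cleavage: only Olivine, Aragonite remain.
Vitreous luster: consistent with all remaining minerals.
White streak: no further eliminations.
The minerals that satisfy all observations are Aragonite, Olivine.
That is 2 minerals.

2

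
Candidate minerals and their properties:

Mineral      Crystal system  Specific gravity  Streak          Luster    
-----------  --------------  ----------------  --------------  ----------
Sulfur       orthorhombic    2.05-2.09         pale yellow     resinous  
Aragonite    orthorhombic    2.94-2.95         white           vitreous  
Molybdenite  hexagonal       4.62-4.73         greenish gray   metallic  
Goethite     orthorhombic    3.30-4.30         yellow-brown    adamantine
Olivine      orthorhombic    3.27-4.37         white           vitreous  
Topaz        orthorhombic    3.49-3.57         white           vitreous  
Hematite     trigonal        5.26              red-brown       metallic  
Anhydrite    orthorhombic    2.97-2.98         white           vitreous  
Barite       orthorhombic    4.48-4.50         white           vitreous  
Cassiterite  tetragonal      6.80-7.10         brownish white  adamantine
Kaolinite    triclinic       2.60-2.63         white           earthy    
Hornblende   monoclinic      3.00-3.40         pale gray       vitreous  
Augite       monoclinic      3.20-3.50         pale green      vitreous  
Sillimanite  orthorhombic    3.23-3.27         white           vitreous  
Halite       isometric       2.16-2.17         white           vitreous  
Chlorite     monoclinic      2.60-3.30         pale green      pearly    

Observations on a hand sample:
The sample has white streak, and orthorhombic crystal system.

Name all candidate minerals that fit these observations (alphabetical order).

White streak — leaves Aragonite, Olivine, Topaz, Anhydrite, Barite, Kaolinite, Sillimanite, Halite.
Orthorhombic crystal system excludes Kaolinite, Halite.
Remaining candidates: Anhydrite, Aragonite, Barite, Olivine, Sillimanite, Topaz.

Anhydrite, Aragonite, Barite, Olivine, Sillimanite, Topaz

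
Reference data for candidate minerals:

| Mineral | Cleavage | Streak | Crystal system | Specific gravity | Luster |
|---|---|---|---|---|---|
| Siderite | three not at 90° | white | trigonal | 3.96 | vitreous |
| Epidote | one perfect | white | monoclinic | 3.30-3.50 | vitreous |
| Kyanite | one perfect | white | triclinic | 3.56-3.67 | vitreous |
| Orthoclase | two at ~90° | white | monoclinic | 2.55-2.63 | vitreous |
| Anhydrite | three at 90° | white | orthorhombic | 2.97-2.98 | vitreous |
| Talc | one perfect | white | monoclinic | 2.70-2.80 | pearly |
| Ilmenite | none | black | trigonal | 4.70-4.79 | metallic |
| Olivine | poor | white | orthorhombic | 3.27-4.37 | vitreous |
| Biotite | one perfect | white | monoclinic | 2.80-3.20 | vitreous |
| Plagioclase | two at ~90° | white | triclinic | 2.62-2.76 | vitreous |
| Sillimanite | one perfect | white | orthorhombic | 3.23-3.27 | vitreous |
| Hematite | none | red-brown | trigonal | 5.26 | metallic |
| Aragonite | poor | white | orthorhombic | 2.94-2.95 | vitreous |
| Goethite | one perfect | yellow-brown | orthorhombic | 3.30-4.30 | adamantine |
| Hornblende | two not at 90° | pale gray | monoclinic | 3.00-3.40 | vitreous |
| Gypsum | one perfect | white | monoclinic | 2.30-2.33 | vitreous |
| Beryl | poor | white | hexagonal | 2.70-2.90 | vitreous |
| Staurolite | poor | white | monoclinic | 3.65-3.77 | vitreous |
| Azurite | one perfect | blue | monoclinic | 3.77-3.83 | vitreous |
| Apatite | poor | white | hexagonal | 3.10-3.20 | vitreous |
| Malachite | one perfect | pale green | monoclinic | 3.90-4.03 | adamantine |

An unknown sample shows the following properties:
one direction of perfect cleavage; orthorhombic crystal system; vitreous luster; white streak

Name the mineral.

One direction of perfect cleavage: only Epidote, Kyanite, Talc, Biotite, Sillimanite, Goethite, Gypsum, Azurite, Malachite remain.
Orthorhombic crystal system: Sillimanite, Goethite remain.
Vitreous luster rules out Goethite.
White streak: no further eliminations.
Sillimanite is the sole remaining match.

Sillimanite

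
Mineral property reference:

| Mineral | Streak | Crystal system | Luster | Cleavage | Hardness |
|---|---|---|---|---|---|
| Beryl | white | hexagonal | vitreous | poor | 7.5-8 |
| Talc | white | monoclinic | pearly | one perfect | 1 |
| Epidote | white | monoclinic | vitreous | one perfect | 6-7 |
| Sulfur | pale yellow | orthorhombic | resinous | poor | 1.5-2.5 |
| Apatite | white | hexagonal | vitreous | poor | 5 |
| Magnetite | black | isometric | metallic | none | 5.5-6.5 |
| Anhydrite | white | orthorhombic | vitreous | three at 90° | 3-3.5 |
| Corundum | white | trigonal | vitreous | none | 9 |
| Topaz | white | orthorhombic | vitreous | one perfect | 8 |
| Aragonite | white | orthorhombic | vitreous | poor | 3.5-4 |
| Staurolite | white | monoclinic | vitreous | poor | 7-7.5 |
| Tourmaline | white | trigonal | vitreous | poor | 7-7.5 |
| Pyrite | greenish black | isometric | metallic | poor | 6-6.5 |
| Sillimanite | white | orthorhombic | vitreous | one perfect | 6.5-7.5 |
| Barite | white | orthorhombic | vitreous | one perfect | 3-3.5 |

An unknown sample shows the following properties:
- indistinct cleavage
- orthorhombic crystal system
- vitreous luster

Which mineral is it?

Aragonite

Indistinct cleavage — Beryl, Sulfur, Apatite, Aragonite, Staurolite, Tourmaline, Pyrite remain.
Orthorhombic crystal system — only Sulfur, Aragonite remain.
Vitreous luster rules out Sulfur.
The only mineral consistent with every observation is Aragonite.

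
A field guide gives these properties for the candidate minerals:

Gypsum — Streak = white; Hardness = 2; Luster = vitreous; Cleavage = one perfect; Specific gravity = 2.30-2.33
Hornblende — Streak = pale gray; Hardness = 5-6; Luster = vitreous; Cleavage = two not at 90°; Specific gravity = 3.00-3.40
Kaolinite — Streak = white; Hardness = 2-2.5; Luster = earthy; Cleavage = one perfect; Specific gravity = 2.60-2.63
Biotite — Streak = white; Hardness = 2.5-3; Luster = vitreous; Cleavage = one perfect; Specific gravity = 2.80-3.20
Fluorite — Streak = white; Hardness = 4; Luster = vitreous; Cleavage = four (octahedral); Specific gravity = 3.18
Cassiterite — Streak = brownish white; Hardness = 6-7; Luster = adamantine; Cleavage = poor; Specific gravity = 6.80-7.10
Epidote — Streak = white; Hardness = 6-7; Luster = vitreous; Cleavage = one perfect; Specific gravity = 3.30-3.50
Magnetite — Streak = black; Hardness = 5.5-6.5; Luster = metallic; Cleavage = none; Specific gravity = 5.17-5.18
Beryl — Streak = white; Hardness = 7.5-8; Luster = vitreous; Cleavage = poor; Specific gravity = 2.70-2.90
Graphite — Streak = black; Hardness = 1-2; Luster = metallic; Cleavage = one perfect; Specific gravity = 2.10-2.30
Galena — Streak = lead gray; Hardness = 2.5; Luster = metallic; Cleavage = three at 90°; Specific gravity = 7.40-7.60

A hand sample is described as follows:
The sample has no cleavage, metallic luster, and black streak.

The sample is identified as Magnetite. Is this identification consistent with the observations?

Yes

No cleavage — fits Magnetite (cleavage none).
Metallic luster — fits Magnetite (metallic luster).
Black streak — fits Magnetite (black streak).
Nothing contradicts Magnetite.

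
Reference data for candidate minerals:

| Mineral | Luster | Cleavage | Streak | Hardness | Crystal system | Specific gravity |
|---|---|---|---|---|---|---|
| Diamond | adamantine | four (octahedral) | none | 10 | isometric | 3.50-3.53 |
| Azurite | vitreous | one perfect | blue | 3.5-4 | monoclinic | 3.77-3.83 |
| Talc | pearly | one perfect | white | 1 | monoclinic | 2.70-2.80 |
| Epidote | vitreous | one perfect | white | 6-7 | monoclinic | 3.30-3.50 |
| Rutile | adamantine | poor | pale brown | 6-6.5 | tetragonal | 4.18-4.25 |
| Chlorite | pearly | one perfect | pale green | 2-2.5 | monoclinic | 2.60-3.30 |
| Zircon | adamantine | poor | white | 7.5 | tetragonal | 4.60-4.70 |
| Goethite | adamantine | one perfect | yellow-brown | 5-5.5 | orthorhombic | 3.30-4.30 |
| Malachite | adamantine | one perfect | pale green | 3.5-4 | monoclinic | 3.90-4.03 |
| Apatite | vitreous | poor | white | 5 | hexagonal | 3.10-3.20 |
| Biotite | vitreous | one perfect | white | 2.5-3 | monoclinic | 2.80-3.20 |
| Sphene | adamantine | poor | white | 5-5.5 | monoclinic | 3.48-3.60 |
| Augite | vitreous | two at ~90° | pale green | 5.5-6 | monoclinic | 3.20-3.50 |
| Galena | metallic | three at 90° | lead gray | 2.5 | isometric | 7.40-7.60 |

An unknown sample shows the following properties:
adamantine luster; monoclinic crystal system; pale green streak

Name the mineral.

Adamantine luster — leaves Diamond, Rutile, Zircon, Goethite, Malachite, Sphene.
Monoclinic crystal system — Malachite, Sphene remain.
Pale green streak excludes Sphene.
The only mineral consistent with every observation is Malachite.

Malachite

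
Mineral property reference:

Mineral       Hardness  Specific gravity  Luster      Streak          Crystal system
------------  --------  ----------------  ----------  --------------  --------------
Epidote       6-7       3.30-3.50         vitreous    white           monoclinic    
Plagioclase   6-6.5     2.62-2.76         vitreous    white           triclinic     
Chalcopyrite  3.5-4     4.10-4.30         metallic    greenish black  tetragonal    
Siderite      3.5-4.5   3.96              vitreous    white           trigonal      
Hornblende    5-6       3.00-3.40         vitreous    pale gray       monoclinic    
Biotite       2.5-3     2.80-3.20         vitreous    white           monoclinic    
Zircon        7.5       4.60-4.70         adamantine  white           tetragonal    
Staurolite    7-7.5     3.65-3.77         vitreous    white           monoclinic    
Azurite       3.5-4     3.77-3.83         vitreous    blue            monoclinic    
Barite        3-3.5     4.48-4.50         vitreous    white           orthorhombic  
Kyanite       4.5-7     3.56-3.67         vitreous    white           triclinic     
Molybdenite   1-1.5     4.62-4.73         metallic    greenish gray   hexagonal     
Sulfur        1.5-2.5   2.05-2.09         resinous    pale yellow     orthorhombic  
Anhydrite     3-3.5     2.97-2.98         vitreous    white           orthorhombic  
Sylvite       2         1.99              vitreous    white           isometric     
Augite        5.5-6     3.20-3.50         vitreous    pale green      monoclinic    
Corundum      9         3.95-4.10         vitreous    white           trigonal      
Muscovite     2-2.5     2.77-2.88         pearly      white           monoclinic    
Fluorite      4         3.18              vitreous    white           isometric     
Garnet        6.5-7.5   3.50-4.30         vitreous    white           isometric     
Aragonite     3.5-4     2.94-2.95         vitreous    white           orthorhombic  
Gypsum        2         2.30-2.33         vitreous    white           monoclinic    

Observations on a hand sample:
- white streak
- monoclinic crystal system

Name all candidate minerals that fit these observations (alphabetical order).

Biotite, Epidote, Gypsum, Muscovite, Staurolite

White streak rules out Chalcopyrite, Hornblende, Azurite, Molybdenite, Sulfur, Augite.
Monoclinic crystal system: Epidote, Biotite, Staurolite, Muscovite, Gypsum remain.
The minerals that satisfy all observations are Biotite, Epidote, Gypsum, Muscovite, Staurolite.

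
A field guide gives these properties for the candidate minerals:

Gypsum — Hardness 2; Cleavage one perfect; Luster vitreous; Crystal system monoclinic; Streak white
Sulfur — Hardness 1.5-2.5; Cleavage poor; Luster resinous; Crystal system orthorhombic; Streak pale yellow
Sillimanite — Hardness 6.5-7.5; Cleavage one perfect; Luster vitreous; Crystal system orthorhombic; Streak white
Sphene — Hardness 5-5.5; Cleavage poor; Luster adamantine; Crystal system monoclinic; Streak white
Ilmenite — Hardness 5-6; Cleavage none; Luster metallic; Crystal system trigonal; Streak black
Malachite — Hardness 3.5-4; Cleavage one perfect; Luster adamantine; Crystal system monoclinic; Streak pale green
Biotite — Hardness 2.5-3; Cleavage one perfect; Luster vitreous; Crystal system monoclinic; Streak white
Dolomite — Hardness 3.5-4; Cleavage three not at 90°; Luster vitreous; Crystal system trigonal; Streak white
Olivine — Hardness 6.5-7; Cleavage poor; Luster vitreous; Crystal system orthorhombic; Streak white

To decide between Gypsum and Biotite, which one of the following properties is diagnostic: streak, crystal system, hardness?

hardness

Streak: both white — no difference.
Crystal system: both monoclinic — no difference.
Hardness: Gypsum 2, Biotite 2.5-3 — these differ.
Only hardness differs between Gypsum and Biotite among the listed tests.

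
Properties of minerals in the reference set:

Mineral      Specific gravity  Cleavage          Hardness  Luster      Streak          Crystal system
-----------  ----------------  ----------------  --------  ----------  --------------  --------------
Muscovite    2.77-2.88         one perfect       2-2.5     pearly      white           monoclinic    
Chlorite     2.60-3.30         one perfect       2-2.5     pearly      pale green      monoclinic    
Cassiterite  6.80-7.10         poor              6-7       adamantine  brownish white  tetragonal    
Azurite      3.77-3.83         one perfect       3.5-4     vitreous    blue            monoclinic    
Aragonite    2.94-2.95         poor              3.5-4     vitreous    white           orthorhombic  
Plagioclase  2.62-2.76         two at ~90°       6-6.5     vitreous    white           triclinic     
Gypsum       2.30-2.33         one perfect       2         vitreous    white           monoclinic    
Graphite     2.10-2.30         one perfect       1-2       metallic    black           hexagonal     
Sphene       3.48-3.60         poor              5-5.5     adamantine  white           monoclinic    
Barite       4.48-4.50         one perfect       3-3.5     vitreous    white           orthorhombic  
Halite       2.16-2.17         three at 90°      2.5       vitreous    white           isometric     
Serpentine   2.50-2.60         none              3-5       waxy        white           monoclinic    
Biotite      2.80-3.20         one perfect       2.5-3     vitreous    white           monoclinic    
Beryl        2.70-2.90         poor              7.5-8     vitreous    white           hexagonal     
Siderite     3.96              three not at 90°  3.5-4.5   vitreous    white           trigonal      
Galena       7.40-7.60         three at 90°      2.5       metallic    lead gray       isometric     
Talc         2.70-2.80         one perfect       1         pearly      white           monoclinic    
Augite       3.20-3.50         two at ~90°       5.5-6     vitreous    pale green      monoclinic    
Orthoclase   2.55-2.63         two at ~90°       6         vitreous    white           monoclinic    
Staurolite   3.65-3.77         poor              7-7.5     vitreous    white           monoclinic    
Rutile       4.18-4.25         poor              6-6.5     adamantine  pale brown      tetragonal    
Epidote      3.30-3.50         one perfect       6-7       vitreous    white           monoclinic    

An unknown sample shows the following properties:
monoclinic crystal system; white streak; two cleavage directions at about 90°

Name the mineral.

Monoclinic crystal system — Muscovite, Chlorite, Azurite, Gypsum, Sphene, Serpentine, Biotite, Talc, Augite, Orthoclase, Staurolite, Epidote remain.
White streak rules out Chlorite, Azurite, Augite.
Two cleavage directions at about 90° — leaves Orthoclase.
Orthoclase is the sole remaining match.

Orthoclase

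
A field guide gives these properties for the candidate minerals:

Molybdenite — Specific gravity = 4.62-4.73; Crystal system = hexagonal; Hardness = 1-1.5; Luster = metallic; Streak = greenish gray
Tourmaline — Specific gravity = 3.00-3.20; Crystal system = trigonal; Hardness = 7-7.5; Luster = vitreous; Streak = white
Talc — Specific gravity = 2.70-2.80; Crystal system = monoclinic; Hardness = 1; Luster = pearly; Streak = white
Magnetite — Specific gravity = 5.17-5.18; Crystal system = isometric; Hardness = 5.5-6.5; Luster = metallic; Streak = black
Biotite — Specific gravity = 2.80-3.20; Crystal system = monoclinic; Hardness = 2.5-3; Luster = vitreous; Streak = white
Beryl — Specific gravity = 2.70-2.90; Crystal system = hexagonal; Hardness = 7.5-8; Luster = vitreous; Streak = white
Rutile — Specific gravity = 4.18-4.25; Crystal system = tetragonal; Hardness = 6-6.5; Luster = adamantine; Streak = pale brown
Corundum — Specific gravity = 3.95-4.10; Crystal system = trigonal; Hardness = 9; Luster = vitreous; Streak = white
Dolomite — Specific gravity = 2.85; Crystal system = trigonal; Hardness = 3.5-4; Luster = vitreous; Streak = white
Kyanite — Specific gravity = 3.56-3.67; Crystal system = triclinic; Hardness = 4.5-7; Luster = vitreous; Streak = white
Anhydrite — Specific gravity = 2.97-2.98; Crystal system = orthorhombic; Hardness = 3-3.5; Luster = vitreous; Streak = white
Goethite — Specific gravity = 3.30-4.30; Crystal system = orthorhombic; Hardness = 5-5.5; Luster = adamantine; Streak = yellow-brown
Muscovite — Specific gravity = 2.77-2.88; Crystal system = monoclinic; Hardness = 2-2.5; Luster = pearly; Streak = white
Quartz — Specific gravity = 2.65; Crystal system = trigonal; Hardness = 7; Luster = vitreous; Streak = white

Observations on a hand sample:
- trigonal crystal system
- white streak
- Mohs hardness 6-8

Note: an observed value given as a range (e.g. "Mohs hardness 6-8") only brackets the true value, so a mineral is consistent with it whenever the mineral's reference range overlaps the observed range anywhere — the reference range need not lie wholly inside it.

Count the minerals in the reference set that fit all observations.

2

Trigonal crystal system — narrows the field to Tourmaline, Corundum, Dolomite, Quartz.
White streak — no further eliminations.
Mohs hardness 6-8 eliminates Corundum, Dolomite.
The minerals that satisfy all observations are Quartz, Tourmaline.
That is 2 minerals.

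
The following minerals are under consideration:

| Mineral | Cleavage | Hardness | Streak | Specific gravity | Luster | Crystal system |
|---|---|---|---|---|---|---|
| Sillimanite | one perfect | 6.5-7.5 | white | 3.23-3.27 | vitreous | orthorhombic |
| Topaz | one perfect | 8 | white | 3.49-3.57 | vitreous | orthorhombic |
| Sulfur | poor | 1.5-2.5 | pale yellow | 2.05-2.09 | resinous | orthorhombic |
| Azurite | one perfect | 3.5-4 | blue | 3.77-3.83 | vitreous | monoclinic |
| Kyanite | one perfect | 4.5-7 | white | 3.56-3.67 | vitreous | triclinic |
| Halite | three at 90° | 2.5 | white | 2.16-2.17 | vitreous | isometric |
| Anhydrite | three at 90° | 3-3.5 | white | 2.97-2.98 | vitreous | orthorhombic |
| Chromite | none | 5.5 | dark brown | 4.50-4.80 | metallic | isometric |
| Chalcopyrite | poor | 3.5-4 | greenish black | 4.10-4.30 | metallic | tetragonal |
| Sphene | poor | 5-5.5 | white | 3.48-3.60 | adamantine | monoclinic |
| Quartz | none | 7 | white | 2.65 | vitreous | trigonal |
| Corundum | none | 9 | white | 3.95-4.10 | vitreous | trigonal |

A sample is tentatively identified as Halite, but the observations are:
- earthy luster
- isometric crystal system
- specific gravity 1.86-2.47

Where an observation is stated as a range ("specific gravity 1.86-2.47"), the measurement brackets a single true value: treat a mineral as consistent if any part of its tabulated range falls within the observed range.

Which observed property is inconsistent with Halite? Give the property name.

Earthy luster: Halite has vitreous luster — does not match.
Isometric crystal system: Halite has isometric system — agrees.
Specific gravity 1.86-2.47: Halite has SG 2.16-2.17 — agrees.
The luster is the one property that does not fit.

luster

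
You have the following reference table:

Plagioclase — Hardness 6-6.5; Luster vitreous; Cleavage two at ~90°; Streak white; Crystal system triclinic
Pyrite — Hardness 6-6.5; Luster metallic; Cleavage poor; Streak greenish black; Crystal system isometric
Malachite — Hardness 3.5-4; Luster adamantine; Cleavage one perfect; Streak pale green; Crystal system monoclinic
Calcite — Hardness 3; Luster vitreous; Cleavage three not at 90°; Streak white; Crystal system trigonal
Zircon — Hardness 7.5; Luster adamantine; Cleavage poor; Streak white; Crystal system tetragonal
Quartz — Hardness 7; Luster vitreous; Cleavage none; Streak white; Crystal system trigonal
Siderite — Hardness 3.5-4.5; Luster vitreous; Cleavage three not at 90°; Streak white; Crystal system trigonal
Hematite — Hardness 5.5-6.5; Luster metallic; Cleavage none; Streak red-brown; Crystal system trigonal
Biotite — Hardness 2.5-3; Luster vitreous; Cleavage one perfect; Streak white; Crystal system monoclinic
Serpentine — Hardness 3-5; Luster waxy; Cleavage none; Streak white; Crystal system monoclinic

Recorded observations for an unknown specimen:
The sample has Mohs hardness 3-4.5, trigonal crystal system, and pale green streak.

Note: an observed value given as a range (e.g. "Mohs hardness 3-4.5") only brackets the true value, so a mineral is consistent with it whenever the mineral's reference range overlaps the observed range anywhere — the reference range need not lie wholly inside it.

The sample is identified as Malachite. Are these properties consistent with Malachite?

Mohs hardness 3-4.5 — matches Malachite (hardness 3.5-4).
Trigonal crystal system — Malachite has monoclinic system; inconsistent.
Pale green streak — matches Malachite (pale green streak).
The crystal system observation rules out Malachite.

Inconsistent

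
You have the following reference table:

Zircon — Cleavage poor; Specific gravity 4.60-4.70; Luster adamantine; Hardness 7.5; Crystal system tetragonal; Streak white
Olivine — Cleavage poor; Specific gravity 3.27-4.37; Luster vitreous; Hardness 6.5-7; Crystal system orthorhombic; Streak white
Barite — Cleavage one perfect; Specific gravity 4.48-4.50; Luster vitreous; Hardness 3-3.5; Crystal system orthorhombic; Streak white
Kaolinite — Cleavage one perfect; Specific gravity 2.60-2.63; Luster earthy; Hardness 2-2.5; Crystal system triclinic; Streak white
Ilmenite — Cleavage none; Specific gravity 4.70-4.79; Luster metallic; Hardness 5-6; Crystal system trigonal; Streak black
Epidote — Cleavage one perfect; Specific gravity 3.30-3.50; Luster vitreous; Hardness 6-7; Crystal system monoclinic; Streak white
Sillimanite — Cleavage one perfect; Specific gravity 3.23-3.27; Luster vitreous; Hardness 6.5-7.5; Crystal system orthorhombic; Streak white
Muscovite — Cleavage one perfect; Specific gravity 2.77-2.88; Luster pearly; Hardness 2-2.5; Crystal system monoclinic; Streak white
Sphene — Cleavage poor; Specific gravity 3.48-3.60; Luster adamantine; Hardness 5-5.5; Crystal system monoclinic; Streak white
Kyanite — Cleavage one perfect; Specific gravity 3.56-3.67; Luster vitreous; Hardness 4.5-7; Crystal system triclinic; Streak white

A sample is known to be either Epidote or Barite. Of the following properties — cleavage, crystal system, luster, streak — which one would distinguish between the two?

crystal system

Cleavage: both one perfect — same for both.
Crystal system: Epidote monoclinic, Barite orthorhombic — different.
Luster: both vitreous — same for both.
Streak: both white — same for both.
Crystal system is the diagnostic property here.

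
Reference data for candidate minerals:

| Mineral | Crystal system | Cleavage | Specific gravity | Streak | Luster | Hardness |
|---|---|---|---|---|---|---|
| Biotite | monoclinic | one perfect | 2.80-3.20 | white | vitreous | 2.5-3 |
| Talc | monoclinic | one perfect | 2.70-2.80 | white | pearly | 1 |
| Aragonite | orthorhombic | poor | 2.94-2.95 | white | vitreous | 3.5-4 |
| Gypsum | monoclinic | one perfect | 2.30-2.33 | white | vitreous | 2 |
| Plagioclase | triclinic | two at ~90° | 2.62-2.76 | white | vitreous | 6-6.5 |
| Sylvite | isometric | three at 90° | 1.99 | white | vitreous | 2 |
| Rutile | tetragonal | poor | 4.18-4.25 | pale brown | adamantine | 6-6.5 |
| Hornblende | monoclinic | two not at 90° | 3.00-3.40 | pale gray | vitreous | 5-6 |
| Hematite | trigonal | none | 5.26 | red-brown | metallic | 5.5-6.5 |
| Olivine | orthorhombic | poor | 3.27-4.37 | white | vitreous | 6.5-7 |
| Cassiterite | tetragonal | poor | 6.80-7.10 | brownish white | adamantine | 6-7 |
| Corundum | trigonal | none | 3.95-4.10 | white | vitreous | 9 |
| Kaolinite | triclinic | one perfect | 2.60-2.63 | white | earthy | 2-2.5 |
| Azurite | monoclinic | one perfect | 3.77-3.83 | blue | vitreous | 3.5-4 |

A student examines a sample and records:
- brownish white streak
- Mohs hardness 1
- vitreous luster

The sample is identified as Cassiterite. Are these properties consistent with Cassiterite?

Brownish white streak — fits Cassiterite (brownish white streak).
Mohs hardness 1 — Cassiterite has hardness 6-7; which does not match.
Vitreous luster — Cassiterite has adamantine luster; which does not match.
2 of the observed properties are inconsistent with Cassiterite.

No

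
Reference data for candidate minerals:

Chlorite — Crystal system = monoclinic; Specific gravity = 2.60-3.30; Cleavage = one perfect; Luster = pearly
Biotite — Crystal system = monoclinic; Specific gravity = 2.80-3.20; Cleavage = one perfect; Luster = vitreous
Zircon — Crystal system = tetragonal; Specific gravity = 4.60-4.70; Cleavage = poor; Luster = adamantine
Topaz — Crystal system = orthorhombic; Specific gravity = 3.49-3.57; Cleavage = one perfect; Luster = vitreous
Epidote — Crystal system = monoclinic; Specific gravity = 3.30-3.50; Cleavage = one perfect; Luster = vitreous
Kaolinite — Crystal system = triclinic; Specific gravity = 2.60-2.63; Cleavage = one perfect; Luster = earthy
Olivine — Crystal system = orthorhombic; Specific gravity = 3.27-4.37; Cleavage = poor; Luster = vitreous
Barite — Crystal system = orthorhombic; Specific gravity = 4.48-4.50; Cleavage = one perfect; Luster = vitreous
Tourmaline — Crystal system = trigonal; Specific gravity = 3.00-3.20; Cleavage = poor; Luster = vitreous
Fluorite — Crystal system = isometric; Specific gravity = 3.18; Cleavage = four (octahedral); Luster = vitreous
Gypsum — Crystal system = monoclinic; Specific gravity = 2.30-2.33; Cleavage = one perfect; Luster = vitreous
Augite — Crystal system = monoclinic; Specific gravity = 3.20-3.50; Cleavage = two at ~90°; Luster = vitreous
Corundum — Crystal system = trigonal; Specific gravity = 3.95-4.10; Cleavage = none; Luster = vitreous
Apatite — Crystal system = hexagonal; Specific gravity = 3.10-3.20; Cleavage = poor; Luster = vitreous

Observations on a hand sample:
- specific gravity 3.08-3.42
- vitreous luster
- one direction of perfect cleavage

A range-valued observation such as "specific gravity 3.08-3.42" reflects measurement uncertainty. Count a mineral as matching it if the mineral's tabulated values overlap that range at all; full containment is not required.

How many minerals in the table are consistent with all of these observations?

2

Specific gravity 3.08-3.42 eliminates Zircon, Topaz, Kaolinite, Barite, Gypsum, Corundum.
Vitreous luster eliminates Chlorite.
One direction of perfect cleavage: Biotite, Epidote remain.
Consistent with every observation: Biotite, Epidote.
That is 2 minerals.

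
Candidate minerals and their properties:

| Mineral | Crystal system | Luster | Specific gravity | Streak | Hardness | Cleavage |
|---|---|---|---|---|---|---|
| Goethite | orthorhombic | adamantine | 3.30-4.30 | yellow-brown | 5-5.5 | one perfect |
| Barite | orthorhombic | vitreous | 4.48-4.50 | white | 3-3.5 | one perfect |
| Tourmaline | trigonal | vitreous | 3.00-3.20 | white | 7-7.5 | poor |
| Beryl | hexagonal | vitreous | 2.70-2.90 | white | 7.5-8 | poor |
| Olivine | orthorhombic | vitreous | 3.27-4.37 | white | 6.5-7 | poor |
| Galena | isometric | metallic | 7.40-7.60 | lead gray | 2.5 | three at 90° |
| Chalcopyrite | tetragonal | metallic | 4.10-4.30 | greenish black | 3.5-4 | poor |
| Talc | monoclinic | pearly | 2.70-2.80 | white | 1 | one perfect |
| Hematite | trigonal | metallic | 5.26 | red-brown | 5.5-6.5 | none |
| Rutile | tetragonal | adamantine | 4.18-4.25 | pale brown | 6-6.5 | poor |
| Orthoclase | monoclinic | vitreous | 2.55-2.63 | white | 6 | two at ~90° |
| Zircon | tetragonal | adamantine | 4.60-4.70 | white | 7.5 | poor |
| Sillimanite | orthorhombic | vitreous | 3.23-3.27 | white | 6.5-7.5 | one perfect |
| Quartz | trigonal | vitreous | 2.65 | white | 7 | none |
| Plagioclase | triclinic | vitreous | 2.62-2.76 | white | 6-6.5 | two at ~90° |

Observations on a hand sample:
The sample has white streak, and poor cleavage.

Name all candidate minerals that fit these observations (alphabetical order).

White streak excludes Goethite, Galena, Chalcopyrite, Hematite, Rutile.
Poor cleavage — only Tourmaline, Beryl, Olivine, Zircon remain.
Consistent with every observation: Beryl, Olivine, Tourmaline, Zircon.

Beryl, Olivine, Tourmaline, Zircon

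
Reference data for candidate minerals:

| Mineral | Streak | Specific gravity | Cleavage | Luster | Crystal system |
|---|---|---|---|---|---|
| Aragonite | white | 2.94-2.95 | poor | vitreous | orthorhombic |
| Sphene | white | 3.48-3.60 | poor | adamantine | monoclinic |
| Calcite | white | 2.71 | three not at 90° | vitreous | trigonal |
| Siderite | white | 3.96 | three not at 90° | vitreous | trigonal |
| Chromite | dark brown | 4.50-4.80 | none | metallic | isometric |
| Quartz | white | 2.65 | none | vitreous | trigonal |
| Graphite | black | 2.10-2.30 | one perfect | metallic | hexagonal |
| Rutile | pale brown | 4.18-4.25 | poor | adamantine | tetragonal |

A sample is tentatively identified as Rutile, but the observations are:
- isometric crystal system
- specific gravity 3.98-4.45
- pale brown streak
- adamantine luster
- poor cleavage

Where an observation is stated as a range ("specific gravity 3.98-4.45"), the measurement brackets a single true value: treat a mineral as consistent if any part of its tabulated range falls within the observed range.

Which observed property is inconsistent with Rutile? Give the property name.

crystal system

Isometric crystal system: Rutile has tetragonal system — outside the reference range.
Specific gravity 3.98-4.45: Rutile has SG 4.18-4.25 — within range.
Pale brown streak: Rutile has pale brown streak — within range.
Adamantine luster: Rutile has adamantine luster — within range.
Poor cleavage: Rutile has cleavage poor — within range.
The crystal system is the one property that does not fit.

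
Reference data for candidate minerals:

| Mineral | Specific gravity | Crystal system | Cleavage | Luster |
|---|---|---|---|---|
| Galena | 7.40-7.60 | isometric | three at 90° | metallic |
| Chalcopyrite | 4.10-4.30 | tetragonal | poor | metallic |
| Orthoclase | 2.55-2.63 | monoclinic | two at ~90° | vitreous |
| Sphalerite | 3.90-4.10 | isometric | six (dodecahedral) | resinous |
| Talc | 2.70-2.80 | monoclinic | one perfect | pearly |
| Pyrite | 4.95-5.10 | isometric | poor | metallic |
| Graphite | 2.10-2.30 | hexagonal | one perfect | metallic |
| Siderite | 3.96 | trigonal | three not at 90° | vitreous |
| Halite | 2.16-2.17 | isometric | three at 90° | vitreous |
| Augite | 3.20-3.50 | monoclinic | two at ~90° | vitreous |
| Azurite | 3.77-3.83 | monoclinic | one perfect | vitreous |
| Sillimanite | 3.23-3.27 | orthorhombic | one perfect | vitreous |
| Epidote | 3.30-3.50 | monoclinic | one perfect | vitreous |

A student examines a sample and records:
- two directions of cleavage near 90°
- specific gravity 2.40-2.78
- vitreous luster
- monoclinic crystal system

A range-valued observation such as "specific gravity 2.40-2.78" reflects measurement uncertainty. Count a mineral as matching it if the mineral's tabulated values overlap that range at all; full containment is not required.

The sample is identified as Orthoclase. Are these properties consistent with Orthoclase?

Consistent

Two directions of cleavage near 90° — matches Orthoclase (cleavage two at ~90°).
Specific gravity 2.40-2.78 — matches Orthoclase (SG 2.55-2.63).
Vitreous luster — matches Orthoclase (vitreous luster).
Monoclinic crystal system — matches Orthoclase (monoclinic system).
Every observed property is compatible with the reference values for Orthoclase.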